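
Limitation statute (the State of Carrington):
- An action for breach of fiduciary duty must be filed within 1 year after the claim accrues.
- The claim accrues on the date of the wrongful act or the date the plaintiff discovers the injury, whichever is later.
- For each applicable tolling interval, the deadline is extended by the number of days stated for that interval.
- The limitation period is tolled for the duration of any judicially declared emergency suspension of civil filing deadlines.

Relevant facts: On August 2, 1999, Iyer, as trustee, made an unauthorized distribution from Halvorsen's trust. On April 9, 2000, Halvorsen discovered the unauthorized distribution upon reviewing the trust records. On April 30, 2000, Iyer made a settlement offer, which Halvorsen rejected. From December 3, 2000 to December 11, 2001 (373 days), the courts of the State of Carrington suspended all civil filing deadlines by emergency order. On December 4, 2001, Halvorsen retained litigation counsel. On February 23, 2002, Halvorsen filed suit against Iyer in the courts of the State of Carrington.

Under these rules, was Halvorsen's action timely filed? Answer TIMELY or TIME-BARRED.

TIMELY

Taking the later of the act (August 2, 1999) and discovery (April 9, 2000), the claim accrued on April 9, 2000.
1 year from April 9, 2000 is April 9, 2001.
Because the emergency suspension of filing deadlines ran from December 3, 2000 to December 11, 2001, the deadline is extended by 373 days to April 17, 2002.
Nothing else in the chronology tolls or restarts the period.
Halvorsen filed on February 23, 2002, before the April 17, 2002 deadline, so the action is timely.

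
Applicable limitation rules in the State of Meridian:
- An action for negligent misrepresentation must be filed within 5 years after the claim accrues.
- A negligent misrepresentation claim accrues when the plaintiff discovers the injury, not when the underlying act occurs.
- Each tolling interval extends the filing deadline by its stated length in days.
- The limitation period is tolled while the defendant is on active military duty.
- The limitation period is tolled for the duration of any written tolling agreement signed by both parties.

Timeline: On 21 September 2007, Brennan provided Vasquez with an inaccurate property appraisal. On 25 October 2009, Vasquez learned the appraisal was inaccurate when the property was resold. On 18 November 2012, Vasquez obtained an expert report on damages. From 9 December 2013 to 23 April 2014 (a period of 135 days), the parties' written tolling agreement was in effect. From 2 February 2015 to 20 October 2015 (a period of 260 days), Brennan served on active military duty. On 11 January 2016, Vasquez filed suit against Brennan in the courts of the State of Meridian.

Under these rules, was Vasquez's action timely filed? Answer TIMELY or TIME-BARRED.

The claim did not accrue until Vasquez discovered the injury on 25 October 2009; the 21 September 2007 act date does not start the clock under the stated rule.
The untolled deadline — 5 years after 25 October 2009 — is 25 October 2014.
The written tolling agreement from 9 December 2013 to 23 April 2014 tolled the period for 135 days, extending the deadline to 9 March 2015.
The defendant's active military service from 2 February 2015 to 20 October 2015 tolled the period for 260 days, extending the deadline to 24 November 2015.
Nothing else in the chronology tolls or restarts the period.
Filing on 11 January 2016 missed the 24 November 2015 deadline — the action is time-barred.

TIME-BARRED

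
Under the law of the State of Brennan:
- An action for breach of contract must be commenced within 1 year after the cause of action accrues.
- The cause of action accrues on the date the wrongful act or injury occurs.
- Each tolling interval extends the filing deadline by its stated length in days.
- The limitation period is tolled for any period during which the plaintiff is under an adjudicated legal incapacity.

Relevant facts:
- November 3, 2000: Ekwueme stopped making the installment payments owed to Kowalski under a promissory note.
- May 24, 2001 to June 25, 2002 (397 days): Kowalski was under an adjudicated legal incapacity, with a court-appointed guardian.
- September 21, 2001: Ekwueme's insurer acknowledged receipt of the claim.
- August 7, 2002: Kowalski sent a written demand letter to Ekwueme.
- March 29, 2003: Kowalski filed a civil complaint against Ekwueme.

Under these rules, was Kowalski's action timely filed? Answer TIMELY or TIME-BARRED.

TIME-BARRED

The limitation period began to run on November 3, 2000.
1 year from November 3, 2000 is November 3, 2001.
The period was tolled for 397 days by the plaintiff's legal incapacity (May 24, 2001 to June 25, 2002), pushing the deadline to December 5, 2002.
Nothing else in the chronology tolls or restarts the period.
Kowalski filed on March 29, 2003, after the December 5, 2002 deadline, so the action is time-barred.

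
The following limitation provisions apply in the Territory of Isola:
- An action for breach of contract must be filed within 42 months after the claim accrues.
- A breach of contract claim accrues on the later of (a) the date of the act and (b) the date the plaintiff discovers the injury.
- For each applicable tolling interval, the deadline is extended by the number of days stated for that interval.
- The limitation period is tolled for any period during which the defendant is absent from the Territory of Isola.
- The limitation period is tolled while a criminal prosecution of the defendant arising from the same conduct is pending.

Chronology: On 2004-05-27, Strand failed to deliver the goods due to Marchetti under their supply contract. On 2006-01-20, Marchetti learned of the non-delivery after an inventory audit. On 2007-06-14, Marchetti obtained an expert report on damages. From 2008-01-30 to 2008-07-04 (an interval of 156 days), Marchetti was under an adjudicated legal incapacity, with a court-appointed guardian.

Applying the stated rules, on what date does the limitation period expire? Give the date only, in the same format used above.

2009-07-20

The claim accrued on 2006-01-20 — the later of the 2004-05-27 act and the 2006-01-20 discovery.
The untolled deadline — 42 months after 2006-01-20 — is 2009-07-20.
Although the plaintiff's incapacity ran from 2008-01-30 to 2008-07-04, the stated rules do not make that a tolling event, so it is disregarded.
Nothing else in the chronology tolls or restarts the period.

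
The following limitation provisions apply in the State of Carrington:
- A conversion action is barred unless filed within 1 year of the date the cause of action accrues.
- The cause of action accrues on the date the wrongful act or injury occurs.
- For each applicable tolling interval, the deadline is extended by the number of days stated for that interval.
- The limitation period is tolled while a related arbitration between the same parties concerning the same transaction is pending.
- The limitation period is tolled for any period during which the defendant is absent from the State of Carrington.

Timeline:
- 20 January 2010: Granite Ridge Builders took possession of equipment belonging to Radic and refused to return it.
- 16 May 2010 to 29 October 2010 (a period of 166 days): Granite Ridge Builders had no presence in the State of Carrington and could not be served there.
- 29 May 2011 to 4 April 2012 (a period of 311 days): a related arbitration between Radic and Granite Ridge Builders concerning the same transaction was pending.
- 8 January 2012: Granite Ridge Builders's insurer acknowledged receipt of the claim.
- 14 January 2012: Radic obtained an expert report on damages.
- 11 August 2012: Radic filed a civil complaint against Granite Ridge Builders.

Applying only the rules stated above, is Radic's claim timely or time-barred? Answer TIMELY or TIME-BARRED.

TIME-BARRED

The claim accrued on 20 January 2010, when the wrongful act occurred.
The untolled deadline — 1 year after 20 January 2010 — is 20 January 2011.
The period was tolled for 166 days by the defendant's absence from the jurisdiction (16 May 2010 to 29 October 2010), pushing the deadline to 5 July 2011.
The period was tolled for 311 days by the pending related arbitration (29 May 2011 to 4 April 2012), pushing the deadline to 11 May 2012.
None of the other events listed affects the running of the period under the stated rules.
Radic filed on 11 August 2012, after the 11 May 2012 deadline, so the action is time-barred.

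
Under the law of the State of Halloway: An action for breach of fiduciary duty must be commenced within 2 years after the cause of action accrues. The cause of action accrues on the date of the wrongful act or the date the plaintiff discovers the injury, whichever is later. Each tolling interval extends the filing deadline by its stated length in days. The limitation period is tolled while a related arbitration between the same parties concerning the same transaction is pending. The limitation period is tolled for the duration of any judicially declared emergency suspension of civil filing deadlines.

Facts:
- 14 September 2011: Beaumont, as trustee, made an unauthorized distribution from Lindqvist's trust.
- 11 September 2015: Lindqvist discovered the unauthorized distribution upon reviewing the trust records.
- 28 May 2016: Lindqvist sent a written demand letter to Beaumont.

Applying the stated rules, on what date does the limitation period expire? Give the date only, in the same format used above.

11 September 2017

The claim accrued on 11 September 2015 — the later of the 14 September 2011 act and the 11 September 2015 discovery.
Adding the 2 years base period to 11 September 2015 gives a deadline of 11 September 2017, before any tolling.
The other events in the timeline have no effect on the limitation period under the stated rules.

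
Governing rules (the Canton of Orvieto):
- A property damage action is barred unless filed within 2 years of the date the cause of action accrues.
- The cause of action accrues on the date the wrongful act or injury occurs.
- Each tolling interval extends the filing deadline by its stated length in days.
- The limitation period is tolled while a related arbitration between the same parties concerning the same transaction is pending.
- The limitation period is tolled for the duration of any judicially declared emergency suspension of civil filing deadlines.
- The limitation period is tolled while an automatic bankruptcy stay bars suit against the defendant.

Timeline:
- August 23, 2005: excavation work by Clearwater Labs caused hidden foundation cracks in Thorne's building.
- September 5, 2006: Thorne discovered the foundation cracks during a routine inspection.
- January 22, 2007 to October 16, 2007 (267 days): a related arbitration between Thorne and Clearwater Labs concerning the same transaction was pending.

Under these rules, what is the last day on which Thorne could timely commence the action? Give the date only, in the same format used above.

Accrual is governed by the date of the act, so the period began to run on August 23, 2005; the later discovery on September 5, 2006 is irrelevant under the stated rule.
2 years from August 23, 2005 is August 23, 2007.
The pending related arbitration from January 22, 2007 to October 16, 2007 tolled the period for 267 days, extending the deadline to May 16, 2008.

May 16, 2008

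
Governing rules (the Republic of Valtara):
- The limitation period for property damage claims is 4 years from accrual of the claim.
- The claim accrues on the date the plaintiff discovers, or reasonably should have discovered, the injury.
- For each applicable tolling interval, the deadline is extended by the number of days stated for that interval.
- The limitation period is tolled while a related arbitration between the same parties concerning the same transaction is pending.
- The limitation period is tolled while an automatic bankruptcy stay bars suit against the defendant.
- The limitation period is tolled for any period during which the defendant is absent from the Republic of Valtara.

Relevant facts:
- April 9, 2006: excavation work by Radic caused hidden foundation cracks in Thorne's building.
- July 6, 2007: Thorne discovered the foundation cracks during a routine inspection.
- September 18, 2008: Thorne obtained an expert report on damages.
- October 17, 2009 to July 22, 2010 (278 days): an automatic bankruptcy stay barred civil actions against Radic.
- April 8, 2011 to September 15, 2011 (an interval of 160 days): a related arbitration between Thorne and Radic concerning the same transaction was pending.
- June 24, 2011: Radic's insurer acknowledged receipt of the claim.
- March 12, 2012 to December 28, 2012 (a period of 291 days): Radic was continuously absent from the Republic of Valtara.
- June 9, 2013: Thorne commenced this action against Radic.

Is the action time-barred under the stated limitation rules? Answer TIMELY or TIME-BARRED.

Accrual is tied to discovery, so the period began on July 6, 2007 rather than on April 9, 2006 when the act occurred.
The untolled deadline — 4 years after July 6, 2007 — is July 6, 2011.
Because the automatic bankruptcy stay ran from October 17, 2009 to July 22, 2010, the deadline is extended by 278 days to April 9, 2012.
The pending related arbitration from April 8, 2011 to September 15, 2011 tolled the period for 160 days, extending the deadline to September 16, 2012.
The defendant's absence from the jurisdiction from March 12, 2012 to December 28, 2012 tolled the period for 291 days, extending the deadline to July 4, 2013.
None of the other events listed affects the running of the period under the stated rules.
Thorne filed on June 9, 2013, before the July 4, 2013 deadline, so the action is timely.

TIMELY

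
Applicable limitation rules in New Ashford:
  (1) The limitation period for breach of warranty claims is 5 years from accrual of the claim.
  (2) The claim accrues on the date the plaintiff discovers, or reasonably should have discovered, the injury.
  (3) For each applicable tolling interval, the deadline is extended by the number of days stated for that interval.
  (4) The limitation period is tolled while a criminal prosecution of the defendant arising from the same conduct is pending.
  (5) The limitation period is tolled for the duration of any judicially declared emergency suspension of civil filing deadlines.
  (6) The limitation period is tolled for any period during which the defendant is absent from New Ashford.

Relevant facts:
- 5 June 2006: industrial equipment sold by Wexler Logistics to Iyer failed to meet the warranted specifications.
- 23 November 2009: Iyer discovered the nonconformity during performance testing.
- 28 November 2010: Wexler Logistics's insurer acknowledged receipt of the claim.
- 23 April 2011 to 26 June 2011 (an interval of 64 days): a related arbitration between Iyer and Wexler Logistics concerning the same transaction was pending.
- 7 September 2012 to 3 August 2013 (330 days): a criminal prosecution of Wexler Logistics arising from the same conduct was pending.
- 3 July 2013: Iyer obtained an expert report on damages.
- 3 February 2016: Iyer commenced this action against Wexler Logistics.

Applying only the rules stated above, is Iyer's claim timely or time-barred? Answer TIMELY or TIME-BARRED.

TIME-BARRED

Accrual is tied to discovery, so the period began on 23 November 2009 rather than on 5 June 2006 when the act occurred.
The untolled deadline — 5 years after 23 November 2009 — is 23 November 2014.
The period was tolled for 330 days by the pending criminal prosecution (7 September 2012 to 3 August 2013), pushing the deadline to 19 October 2015.
The pending related arbitration from 23 April 2011 to 26 June 2011 does not toll the period, because no stated rule makes a pending arbitration a tolling event.
Nothing else in the chronology tolls or restarts the period.
Filing on 3 February 2016 missed the 19 October 2015 deadline — the action is time-barred.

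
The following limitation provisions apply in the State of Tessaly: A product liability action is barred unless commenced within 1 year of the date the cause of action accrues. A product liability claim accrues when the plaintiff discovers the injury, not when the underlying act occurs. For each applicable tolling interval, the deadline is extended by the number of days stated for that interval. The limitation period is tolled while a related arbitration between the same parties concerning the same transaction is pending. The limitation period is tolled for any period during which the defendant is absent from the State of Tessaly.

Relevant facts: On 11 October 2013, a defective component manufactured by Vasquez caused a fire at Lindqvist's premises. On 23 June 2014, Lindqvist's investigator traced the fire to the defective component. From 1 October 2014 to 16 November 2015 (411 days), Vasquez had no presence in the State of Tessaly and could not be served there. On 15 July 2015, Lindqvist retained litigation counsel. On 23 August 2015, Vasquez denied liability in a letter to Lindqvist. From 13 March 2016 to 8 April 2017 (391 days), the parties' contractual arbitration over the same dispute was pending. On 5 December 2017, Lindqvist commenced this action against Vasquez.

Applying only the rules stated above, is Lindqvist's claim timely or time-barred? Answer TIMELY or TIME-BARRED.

TIME-BARRED

Accrual is tied to discovery, so the period began on 23 June 2014 rather than on 11 October 2013 when the act occurred.
Adding the 1 year base period to 23 June 2014 gives a deadline of 23 June 2015, before any tolling.
Because the defendant's absence from the jurisdiction ran from 1 October 2014 to 16 November 2015, the deadline is extended by 411 days to 7 August 2016.
The pending related arbitration from 13 March 2016 to 8 April 2017 tolled the period for 391 days, extending the deadline to 2 September 2017.
None of the other events listed affects the running of the period under the stated rules.
The 5 December 2017 filing falls after the 2 September 2017 deadline; the claim is time-barred.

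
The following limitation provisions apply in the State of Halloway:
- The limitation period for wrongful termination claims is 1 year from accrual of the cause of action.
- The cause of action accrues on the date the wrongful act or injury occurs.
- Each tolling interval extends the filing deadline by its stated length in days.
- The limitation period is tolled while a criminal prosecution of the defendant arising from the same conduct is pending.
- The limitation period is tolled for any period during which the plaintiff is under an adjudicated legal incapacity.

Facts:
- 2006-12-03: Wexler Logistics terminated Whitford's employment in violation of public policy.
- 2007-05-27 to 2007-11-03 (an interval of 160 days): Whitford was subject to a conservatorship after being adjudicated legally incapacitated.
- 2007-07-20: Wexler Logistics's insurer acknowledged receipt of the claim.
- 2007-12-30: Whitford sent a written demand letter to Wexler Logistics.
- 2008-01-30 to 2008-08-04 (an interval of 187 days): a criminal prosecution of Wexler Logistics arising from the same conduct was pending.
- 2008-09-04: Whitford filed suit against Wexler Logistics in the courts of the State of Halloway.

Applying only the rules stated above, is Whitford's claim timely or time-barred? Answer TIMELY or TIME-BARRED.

The limitation period began to run on 2006-12-03.
Adding the 1 year base period to 2006-12-03 gives a deadline of 2007-12-03, before any tolling.
The period was tolled for 160 days by the plaintiff's legal incapacity (2007-05-27 to 2007-11-03), pushing the deadline to 2008-05-11.
The period was tolled for 187 days by the pending criminal prosecution (2008-01-30 to 2008-08-04), pushing the deadline to 2008-11-14.
None of the other events listed affects the running of the period under the stated rules.
Filing on 2008-09-04 beat the 2008-11-14 deadline — the action is timely.

TIMELY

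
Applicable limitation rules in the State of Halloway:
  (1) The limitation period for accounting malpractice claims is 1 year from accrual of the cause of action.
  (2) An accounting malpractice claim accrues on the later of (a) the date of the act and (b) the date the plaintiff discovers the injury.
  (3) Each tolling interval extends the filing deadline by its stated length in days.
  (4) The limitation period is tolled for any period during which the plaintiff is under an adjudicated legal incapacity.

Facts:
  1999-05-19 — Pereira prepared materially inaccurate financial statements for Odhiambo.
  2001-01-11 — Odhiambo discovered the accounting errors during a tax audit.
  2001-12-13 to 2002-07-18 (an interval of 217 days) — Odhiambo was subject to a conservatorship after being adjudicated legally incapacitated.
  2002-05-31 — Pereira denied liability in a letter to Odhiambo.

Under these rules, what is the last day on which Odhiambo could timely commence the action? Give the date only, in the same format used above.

2002-08-16

Because discovery on 2001-01-11 post-dates the 1999-05-19 act, accrual under the later-of rule falls on 2001-01-11.
1 year from 2001-01-11 is 2002-01-11.
Because the plaintiff's legal incapacity ran from 2001-12-13 to 2002-07-18, the deadline is extended by 217 days to 2002-08-16.
The other events in the timeline have no effect on the limitation period under the stated rules.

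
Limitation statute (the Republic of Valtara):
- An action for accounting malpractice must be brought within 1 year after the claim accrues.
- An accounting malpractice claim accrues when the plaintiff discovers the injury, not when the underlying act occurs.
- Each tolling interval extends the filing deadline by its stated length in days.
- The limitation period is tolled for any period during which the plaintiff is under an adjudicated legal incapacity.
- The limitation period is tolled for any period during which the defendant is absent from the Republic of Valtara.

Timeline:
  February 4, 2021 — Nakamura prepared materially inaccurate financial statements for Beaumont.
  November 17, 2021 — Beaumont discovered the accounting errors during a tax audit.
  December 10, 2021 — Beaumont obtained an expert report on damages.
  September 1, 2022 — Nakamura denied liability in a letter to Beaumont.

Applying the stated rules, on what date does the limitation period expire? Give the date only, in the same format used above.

November 17, 2022

The claim did not accrue until Beaumont discovered the injury on November 17, 2021; the February 4, 2021 act date does not start the clock under the stated rule.
Adding the 1 year base period to November 17, 2021 gives a deadline of November 17, 2022, before any tolling.
The other events in the timeline have no effect on the limitation period under the stated rules.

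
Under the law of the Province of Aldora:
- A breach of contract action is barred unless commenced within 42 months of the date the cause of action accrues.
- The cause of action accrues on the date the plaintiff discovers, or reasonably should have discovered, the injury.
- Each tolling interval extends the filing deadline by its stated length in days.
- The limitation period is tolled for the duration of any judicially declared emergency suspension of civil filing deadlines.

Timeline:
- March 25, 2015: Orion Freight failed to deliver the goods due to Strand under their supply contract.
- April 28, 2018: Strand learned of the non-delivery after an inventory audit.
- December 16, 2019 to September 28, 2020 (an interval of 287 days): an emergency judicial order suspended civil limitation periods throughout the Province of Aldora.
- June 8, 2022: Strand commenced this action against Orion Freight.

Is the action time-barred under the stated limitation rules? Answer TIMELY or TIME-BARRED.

Under the discovery rule, the claim accrued on April 28, 2018, when Strand discovered the injury — not on the March 25, 2015 date of the underlying act.
Adding the 42 months base period to April 28, 2018 gives a deadline of October 28, 2021, before any tolling.
Because the emergency suspension of filing deadlines ran from December 16, 2019 to September 28, 2020, the deadline is extended by 287 days to August 11, 2022.
The June 8, 2022 filing precedes the August 11, 2022 deadline; the claim is timely.

TIMELY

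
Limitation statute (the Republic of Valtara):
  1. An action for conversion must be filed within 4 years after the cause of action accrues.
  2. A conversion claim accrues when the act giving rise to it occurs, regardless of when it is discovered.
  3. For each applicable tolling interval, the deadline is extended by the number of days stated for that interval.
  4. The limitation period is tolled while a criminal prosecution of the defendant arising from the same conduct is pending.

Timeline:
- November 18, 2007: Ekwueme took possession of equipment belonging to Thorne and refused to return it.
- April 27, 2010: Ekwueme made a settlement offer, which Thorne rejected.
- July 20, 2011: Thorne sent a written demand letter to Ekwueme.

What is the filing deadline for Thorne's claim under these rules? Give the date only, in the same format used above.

The cause of action accrued on November 18, 2007, the date of the act.
4 years from November 18, 2007 is November 18, 2011.
The other events in the timeline have no effect on the limitation period under the stated rules.

November 18, 2011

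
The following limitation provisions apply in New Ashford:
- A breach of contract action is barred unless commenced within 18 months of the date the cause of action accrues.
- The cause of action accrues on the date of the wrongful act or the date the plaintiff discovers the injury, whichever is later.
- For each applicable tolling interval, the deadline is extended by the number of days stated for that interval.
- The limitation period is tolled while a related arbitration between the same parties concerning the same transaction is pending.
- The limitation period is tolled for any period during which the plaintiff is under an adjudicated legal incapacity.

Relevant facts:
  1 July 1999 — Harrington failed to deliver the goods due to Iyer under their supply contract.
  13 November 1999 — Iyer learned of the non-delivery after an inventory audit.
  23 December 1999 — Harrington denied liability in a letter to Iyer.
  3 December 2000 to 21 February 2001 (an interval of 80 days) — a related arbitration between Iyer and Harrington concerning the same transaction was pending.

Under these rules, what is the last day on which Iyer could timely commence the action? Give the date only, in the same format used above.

1 August 2001

The claim accrued on 13 November 1999 — the later of the 1 July 1999 act and the 13 November 1999 discovery.
Adding the 18 months base period to 13 November 1999 gives a deadline of 13 May 2001, before any tolling.
The pending related arbitration from 3 December 2000 to 21 February 2001 tolled the period for 80 days, extending the deadline to 1 August 2001.
None of the other events listed affects the running of the period under the stated rules.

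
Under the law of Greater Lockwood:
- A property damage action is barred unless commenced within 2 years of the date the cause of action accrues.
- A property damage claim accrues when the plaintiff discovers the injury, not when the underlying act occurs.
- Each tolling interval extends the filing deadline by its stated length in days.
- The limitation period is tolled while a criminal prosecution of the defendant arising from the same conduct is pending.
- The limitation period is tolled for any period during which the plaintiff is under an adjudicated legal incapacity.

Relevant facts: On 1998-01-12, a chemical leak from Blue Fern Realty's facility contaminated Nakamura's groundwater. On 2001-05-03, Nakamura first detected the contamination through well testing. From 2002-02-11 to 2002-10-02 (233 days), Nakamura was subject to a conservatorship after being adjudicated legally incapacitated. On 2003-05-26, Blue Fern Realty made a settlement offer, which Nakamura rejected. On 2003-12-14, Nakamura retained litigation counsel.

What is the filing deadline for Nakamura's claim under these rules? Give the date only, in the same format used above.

2003-12-22

Accrual is tied to discovery, so the period began on 2001-05-03 rather than on 1998-01-12 when the act occurred.
The untolled deadline — 2 years after 2001-05-03 — is 2003-05-03.
The plaintiff's legal incapacity from 2002-02-11 to 2002-10-02 tolled the period for 233 days, extending the deadline to 2003-12-22.
Nothing else in the chronology tolls or restarts the period.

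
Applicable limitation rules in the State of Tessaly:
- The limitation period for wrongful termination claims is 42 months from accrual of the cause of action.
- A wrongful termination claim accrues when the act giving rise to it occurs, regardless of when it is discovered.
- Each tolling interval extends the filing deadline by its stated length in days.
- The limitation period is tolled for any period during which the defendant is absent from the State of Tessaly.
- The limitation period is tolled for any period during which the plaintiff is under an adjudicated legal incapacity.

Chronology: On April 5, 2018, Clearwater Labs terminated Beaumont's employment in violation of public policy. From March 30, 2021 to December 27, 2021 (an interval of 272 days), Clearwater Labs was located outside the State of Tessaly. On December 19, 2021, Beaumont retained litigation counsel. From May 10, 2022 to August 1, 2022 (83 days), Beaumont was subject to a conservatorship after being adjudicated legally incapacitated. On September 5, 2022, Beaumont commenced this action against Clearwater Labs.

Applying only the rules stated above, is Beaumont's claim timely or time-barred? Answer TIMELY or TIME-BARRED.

The limitation period began to run on April 5, 2018.
42 months from April 5, 2018 is October 5, 2021.
The period was tolled for 272 days by the defendant's absence from the jurisdiction (March 30, 2021 to December 27, 2021), pushing the deadline to July 4, 2022.
The plaintiff's legal incapacity from May 10, 2022 to August 1, 2022 tolled the period for 83 days, extending the deadline to September 25, 2022.
The other events in the timeline have no effect on the limitation period under the stated rules.
Beaumont filed on September 5, 2022, before the September 25, 2022 deadline, so the action is timely.

TIMELY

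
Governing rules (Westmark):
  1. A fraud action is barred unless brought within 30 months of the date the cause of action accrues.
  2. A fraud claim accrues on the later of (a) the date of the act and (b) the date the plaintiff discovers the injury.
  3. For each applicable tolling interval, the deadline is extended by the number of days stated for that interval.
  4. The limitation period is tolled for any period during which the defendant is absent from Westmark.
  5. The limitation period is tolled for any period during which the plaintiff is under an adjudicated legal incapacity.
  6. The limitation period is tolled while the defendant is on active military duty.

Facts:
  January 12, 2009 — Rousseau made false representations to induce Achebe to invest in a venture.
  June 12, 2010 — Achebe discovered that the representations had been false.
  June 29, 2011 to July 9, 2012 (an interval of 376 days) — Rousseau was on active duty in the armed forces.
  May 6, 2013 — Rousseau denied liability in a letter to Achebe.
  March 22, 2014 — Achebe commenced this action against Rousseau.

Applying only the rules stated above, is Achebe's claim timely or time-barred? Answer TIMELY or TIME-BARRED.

Because discovery on June 12, 2010 post-dates the January 12, 2009 act, accrual under the later-of rule falls on June 12, 2010.
Adding the 30 months base period to June 12, 2010 gives a deadline of December 12, 2012, before any tolling.
The period was tolled for 376 days by the defendant's active military service (June 29, 2011 to July 9, 2012), pushing the deadline to December 23, 2013.
The other events in the timeline have no effect on the limitation period under the stated rules.
Filing on March 22, 2014 missed the December 23, 2013 deadline — the action is time-barred.

TIME-BARRED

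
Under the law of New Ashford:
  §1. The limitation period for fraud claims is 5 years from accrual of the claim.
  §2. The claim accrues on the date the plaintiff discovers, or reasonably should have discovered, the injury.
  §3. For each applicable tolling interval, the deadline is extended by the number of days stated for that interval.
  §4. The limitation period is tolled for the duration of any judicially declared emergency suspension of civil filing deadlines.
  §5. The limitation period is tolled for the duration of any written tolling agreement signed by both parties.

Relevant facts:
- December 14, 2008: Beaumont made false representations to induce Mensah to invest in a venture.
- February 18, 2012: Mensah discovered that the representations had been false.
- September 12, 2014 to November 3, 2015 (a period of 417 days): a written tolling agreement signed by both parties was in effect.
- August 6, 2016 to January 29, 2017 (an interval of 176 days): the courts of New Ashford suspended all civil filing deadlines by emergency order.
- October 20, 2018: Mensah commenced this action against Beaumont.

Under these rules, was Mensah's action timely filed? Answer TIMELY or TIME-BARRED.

Under the discovery rule, the claim accrued on February 18, 2012, when Mensah discovered the injury — not on the December 14, 2008 date of the underlying act.
Adding the 5 years base period to February 18, 2012 gives a deadline of February 18, 2017, before any tolling.
The period was tolled for 417 days by the written tolling agreement (September 12, 2014 to November 3, 2015), pushing the deadline to April 11, 2018.
Because the emergency suspension of filing deadlines ran from August 6, 2016 to January 29, 2017, the deadline is extended by 176 days to October 4, 2018.
Mensah filed on October 20, 2018, after the October 4, 2018 deadline, so the action is time-barred.

TIME-BARRED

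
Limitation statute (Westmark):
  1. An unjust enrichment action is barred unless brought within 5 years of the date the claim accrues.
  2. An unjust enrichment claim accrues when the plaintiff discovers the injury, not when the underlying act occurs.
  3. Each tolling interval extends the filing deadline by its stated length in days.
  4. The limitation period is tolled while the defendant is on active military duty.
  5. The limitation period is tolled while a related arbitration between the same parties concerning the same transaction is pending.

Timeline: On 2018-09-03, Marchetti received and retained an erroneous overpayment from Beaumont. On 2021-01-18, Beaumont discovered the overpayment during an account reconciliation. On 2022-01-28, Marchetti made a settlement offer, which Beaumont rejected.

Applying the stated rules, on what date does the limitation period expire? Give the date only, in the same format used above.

2026-01-18

Accrual is tied to discovery, so the period began on 2021-01-18 rather than on 2018-09-03 when the act occurred.
The untolled deadline — 5 years after 2021-01-18 — is 2026-01-18.
The other events in the timeline have no effect on the limitation period under the stated rules.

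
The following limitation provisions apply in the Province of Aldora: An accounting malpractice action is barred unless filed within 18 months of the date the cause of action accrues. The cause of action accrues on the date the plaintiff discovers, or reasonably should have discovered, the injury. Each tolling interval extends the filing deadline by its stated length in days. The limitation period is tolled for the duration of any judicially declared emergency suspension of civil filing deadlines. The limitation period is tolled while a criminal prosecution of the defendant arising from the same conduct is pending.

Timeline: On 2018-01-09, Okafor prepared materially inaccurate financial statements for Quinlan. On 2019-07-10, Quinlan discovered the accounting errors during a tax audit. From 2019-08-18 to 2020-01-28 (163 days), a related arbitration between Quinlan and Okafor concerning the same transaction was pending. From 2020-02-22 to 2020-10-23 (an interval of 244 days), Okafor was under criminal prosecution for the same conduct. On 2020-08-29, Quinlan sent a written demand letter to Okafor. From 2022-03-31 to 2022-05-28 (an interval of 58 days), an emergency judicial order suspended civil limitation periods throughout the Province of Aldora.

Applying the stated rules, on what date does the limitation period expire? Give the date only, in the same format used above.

2021-09-11

The claim did not accrue until Quinlan discovered the injury on 2019-07-10; the 2018-01-09 act date does not start the clock under the stated rule.
Adding the 18 months base period to 2019-07-10 gives a deadline of 2021-01-10, before any tolling.
The pending criminal prosecution from 2020-02-22 to 2020-10-23 tolled the period for 244 days, extending the deadline to 2021-09-11.
By the time the emergency suspension of filing deadlines began on 2022-03-31, the limitation period had already expired on 2021-09-11; that interval cannot revive it.
Although a pending arbitration ran from 2019-08-18 to 2020-01-28, the stated rules do not make that a tolling event, so it is disregarded.
The other events in the timeline have no effect on the limitation period under the stated rules.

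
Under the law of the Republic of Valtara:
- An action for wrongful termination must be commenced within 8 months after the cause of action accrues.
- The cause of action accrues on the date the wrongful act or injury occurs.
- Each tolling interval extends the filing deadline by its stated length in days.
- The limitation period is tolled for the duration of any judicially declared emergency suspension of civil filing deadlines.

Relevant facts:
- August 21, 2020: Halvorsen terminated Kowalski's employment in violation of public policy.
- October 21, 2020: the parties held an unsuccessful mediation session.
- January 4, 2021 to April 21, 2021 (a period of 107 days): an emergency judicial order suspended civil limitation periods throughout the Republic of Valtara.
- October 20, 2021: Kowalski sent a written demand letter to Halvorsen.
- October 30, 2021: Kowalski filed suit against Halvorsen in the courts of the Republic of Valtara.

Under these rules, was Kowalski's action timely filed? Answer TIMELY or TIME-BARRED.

The limitation period began to run on August 21, 2020.
Adding the 8 months base period to August 21, 2020 gives a deadline of April 21, 2021, before any tolling.
The emergency suspension of filing deadlines from January 4, 2021 to April 21, 2021 tolled the period for 107 days, extending the deadline to August 6, 2021.
The other events in the timeline have no effect on the limitation period under the stated rules.
The October 30, 2021 filing falls after the August 6, 2021 deadline; the claim is time-barred.

TIME-BARRED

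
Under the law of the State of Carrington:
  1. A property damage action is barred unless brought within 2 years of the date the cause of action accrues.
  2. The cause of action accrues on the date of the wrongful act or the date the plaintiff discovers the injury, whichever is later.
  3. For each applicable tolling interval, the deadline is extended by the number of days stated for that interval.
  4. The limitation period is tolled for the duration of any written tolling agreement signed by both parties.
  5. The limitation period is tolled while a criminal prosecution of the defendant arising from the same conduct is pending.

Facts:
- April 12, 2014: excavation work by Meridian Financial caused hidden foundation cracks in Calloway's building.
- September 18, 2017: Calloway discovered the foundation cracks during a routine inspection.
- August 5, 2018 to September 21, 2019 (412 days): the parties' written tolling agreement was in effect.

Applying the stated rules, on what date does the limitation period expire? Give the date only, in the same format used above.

Taking the later of the act (April 12, 2014) and discovery (September 18, 2017), the claim accrued on September 18, 2017.
2 years from September 18, 2017 is September 18, 2019.
The written tolling agreement from August 5, 2018 to September 21, 2019 tolled the period for 412 days, extending the deadline to November 3, 2020.

November 3, 2020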